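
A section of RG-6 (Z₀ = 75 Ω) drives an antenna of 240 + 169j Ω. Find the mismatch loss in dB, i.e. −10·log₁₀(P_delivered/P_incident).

mismatch loss ≈ 2.49 dB

Γ = (165 + j169)/(315 + j169), |Γ| = 0.661
|Γ|² = 0.437, so P_del/P_inc = 1 − |Γ|² = 0.563
ML = −10·log₁₀(1 − |Γ|²)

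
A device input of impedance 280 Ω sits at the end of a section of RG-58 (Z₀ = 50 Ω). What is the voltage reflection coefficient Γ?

Γ = (Z_L − Z_0)/(Z_L + Z_0) = (280 − 50)/(280 + 50) = 230/330

Γ = 0.697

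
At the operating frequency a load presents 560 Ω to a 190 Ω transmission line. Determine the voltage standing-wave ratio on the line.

VSWR ≈ 2.95

Γ = (560 − 190)/(560 + 190) = 0.493
VSWR = (1 + 0.493)/(1 − 0.493)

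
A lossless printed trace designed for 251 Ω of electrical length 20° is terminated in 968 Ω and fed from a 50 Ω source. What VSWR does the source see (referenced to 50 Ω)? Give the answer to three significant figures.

tan(βl) = 0.364
Z_in = Z_0·(Z_L + jZ_0·tanβl)/(Z_0 + jZ_L·tanβl) = 369 − j427 Ω
Γ_s = (Z_in − Z_s)/(Z_in + Z_s) = (319 − j427)/(419 − j427), |Γ_s| = 0.891
VSWR = (1 + |Γ_s|)/(1 − |Γ_s|)

VSWR ≈ 17.3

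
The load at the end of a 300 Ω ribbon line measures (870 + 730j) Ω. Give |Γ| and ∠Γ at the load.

Γ ≈ 0.672 ∠ 20.1°

Γ = (Z_L − Z_0)/(Z_L + Z_0) = (570 + j730)/(1170 + j730)
|Γ| = 926/1380 = 0.672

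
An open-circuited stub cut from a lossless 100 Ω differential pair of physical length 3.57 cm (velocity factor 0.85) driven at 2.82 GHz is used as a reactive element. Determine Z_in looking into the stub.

λ = v/f = 0.85·c / 2.82 GHz = 0.0904 m
βl = 2π·l/λ = 2π × 0.395 = 142°
tan(βl) = -0.778
For an open-circuited stub, Z_in = −jZ_0·cot(βl) = −jZ_0/tan(βl)

Z_in ≈ +j129 Ω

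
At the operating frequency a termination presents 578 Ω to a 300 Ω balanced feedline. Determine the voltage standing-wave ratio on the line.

Γ = (578 − 300)/(578 + 300) = 0.317
VSWR = (1 + 0.317)/(1 − 0.317)

VSWR ≈ 1.93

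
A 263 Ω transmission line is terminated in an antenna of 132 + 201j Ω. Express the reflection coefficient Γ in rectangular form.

Γ ≈ -0.0578 + j0.538

Γ = (Z_L − Z_0)/(Z_L + Z_0) = (-131 + j201)/(395 + j201)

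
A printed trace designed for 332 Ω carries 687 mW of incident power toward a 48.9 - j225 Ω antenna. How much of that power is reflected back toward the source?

P_reflected ≈ 459 mW

|Γ| = |(-283.1 − j225)/(380.9 − j225)| = 0.817
|Γ|² = 0.668
P_refl = |Γ|²·P_inc = 459 mW, P_del = (1 − |Γ|²)·P_inc = 228 mW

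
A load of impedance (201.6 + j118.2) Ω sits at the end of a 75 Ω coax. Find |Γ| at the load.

|Γ| ≈ 0.576

Γ = (Z_L − Z_0)/(Z_L + Z_0) = (126.6 + j118.2)/(276.6 + j118.2)
|Γ| = 173/301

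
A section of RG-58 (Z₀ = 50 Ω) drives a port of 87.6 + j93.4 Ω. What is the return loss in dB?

Γ = (37.6 + j93.4)/(137.6 + j93.4), |Γ| = 0.605
RL = −20·log₁₀|Γ| = −20·log₁₀(0.605)

RL ≈ 4.36 dB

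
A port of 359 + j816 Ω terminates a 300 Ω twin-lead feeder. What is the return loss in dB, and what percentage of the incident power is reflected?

RL ≈ 2.16 dB; 60.8% of incident power reflected

Γ = (59 + j816)/(659 + j816), |Γ| = 0.78
RL = −20·log₁₀(0.78) = 2.16 dB
P_refl/P_inc = |Γ|² = 0.608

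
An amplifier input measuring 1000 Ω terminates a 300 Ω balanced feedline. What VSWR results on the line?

VSWR ≈ 3.33

Γ = (1000 − 300)/(1000 + 300) = 0.538
VSWR = (1 + 0.538)/(1 − 0.538)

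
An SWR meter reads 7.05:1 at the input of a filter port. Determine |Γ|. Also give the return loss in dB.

|Γ| ≈ 0.752; return loss ≈ 2.48 dB

|Γ| = (S − 1)/(S + 1) = (7.05 − 1)/(7.05 + 1) = 6.05/8.05
RL = −20·log₁₀|Γ| = −20·log₁₀(0.752)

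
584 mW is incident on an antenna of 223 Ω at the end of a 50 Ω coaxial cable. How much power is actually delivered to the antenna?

P_delivered ≈ 349 mW

Γ = (223 − 50)/(223 + 50) = 0.634
|Γ|² = 0.402
P_refl = |Γ|²·P_inc = 235 mW, P_del = (1 − |Γ|²)·P_inc = 349 mW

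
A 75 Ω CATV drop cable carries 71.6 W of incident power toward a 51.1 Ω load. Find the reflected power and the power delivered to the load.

Γ = (51.1 − 75)/(51.1 + 75) = -0.19
|Γ|² = 0.0359
P_refl = |Γ|²·P_inc = 2.57 W, P_del = (1 − |Γ|²)·P_inc = 69 W

P_reflected ≈ 2.57 W; P_delivered ≈ 69 W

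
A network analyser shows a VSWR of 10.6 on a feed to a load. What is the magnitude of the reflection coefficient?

|Γ| = (S − 1)/(S + 1) = (10.6 − 1)/(10.6 + 1) = 9.6/11.6

|Γ| ≈ 0.828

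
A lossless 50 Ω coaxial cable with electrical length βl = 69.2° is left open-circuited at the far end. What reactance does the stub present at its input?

X_in ≈ -19 Ω (capacitive)

tan(βl) = 2.63
For an open-circuited stub, Z_in = −jZ_0·cot(βl) = −jZ_0/tan(βl)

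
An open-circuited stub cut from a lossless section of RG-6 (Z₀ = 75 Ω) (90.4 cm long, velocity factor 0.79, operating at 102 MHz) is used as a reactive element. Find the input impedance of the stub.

λ = v/f = 0.79·c / 102 MHz = 2.32 m
βl = 2π·l/λ = 2π × 0.389 = 140°
tan(βl) = -0.837
For an open-circuited stub, Z_in = −jZ_0·cot(βl) = −jZ_0/tan(βl)

Z_in ≈ +j89.6 Ω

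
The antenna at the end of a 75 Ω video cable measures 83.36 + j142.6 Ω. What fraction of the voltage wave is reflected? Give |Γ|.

|Γ| ≈ 0.67

Γ = (Z_L − Z_0)/(Z_L + Z_0) = (8.36 + j142.6)/(158.4 + j142.6)
|Γ| = 143/213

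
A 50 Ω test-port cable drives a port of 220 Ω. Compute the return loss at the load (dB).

Γ = (220 − 50)/(220 + 50) = 0.63
RL = −20·log₁₀|Γ| = −20·log₁₀(0.63)

RL ≈ 4.02 dB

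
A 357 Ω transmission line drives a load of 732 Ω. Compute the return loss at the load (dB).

Γ = (732 − 357)/(732 + 357) = 0.344
RL = −20·log₁₀|Γ| = −20·log₁₀(0.344)

RL ≈ 9.26 dB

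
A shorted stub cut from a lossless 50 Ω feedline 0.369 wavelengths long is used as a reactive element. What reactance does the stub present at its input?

βl = 2π × 0.369 = 133°
tan(βl) = -1.08
For a shorted stub, Z_in = jZ_0·tan(βl)

X_in ≈ -53.9 Ω (capacitive)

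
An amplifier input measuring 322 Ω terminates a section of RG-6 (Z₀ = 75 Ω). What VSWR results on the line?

Γ = (322 − 75)/(322 + 75) = 0.622
VSWR = (1 + 0.622)/(1 − 0.622)

VSWR ≈ 4.29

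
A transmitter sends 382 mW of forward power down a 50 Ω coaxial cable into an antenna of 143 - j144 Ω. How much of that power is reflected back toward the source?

P_reflected ≈ 194 mW

|Γ| = |(93 − j144)/(193 − j144)| = 0.712
|Γ|² = 0.507
P_refl = |Γ|²·P_inc = 194 mW, P_del = (1 − |Γ|²)·P_inc = 188 mW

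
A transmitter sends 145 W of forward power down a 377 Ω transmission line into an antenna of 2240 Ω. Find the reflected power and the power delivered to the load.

Γ = (2240 − 377)/(2240 + 377) = 0.712
|Γ|² = 0.507
P_refl = |Γ|²·P_inc = 73.5 W, P_del = (1 − |Γ|²)·P_inc = 71.5 W

P_reflected ≈ 73.5 W; P_delivered ≈ 71.5 W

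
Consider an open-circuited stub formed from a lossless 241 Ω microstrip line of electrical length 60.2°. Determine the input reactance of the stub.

X_in ≈ -138 Ω (capacitive)

tan(βl) = 1.75
For an open-circuited stub, Z_in = −jZ_0·cot(βl) = −jZ_0/tan(βl)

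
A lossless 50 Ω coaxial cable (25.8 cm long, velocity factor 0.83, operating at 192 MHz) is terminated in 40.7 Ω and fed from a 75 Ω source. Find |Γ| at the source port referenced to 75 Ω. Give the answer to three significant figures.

λ = v/f = 0.83·c / 192 MHz = 1.3 m
βl = 2π·l/λ = 2π × 0.199 = 71.6°
tan(βl) = 3.01
Z_in = Z_0·(Z_L + jZ_0·tanβl)/(Z_0 + jZ_L·tanβl) = 58.5 + j7.25 Ω
Γ_s = (Z_in − Z_s)/(Z_in + Z_s) = (-16.5 + j7.25)/(133 + j7.25), |Γ_s| = 0.135

|Γ| ≈ 0.135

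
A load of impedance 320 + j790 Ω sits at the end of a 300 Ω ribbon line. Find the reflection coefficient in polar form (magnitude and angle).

Γ ≈ 0.787 ∠ 36.7°

Γ = (Z_L − Z_0)/(Z_L + Z_0) = (20 + j790)/(620 + j790)
|Γ| = 790/1000 = 0.787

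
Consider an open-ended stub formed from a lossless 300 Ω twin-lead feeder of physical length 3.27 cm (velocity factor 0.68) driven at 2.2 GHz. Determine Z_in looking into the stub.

Z_in ≈ +j226 Ω

λ = v/f = 0.68·c / 2.2 GHz = 0.0927 m
βl = 2π·l/λ = 2π × 0.353 = 127°
tan(βl) = -1.33
For an open-ended stub, Z_in = −jZ_0·cot(βl) = −jZ_0/tan(βl)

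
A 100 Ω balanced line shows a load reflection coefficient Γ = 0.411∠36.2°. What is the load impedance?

Z_L ≈ 164 + j96 Ω

Z_L = Z_0·(1 + Γ)/(1 − Γ) = 100·(1.33 + j0.243)/(0.668 − j0.243)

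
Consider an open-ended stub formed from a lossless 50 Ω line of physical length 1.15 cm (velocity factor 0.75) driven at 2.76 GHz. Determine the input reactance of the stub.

λ = v/f = 0.75·c / 2.76 GHz = 0.0815 m
βl = 2π·l/λ = 2π × 0.141 = 50.8°
tan(βl) = 1.23
For an open-ended stub, Z_in = −jZ_0·cot(βl) = −jZ_0/tan(βl)

X_in ≈ -40.8 Ω (capacitive)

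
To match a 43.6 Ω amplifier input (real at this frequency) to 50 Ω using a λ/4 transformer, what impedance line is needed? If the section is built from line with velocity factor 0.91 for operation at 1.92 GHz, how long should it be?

Z_qwt = √(Z_0·R_L) = √(50 × 43.6) = √2180
λ = 0.91·c/f = 0.142 m, so l = λ/4 = 0.0355 m

Z_qwt ≈ 46.7 Ω; length ≈ 3.55 cm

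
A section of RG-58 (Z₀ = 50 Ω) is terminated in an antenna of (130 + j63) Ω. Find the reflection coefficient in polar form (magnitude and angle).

Γ = (Z_L − Z_0)/(Z_L + Z_0) = (80 + j63)/(180 + j63)
|Γ| = 102/191 = 0.534

Γ ≈ 0.534 ∠ 18.9°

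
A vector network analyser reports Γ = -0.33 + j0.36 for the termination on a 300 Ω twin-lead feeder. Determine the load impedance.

Z_L = Z_0·(1 + Γ)/(1 − Γ) = 300·(0.67 + j0.36)/(1.33 − j0.36)

Z_L ≈ 120 + j114 Ω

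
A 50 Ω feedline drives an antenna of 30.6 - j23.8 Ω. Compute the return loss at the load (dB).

Γ = (-19.4 − j23.8)/(80.6 − j23.8), |Γ| = 0.365
RL = −20·log₁₀|Γ| = −20·log₁₀(0.365)

RL ≈ 8.75 dB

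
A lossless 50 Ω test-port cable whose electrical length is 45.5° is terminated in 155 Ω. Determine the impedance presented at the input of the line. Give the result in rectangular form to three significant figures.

Z_in ≈ 28.8 − j40 Ω

tan(βl) = tan(45.5°) = 1.02
Z_in = Z_0·(Z_L + jZ_0·tanβl)/(Z_0 + jZ_L·tanβl)
     = 50·(155 + j50.9)/(50 + j158)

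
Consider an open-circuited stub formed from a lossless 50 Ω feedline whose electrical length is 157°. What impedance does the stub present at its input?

tan(βl) = -0.424
For an open-circuited stub, Z_in = −jZ_0·cot(βl) = −jZ_0/tan(βl)

Z_in ≈ +j118 Ω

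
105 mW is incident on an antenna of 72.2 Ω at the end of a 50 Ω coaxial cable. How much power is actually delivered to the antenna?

P_delivered ≈ 102 mW

Γ = (72.2 − 50)/(72.2 + 50) = 0.182
|Γ|² = 0.033
P_refl = |Γ|²·P_inc = 3.47 mW, P_del = (1 − |Γ|²)·P_inc = 102 mW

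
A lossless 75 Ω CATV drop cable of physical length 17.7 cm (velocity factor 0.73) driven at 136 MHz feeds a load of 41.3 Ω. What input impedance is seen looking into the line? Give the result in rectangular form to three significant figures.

Z_in ≈ 57.6 + j35.8 Ω

λ = v/f = 0.73·c / 136 MHz = 1.61 m
βl = 2π·l/λ = 2π × 0.11 = 39.6°
tan(βl) = tan(39.6°) = 0.826
Z_in = Z_0·(Z_L + jZ_0·tanβl)/(Z_0 + jZ_L·tanβl)
     = 75·(41.3 + j62)/(75 + j34.1)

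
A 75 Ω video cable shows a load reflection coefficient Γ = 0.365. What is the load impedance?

Z_L ≈ 161 Ω

Z_L = Z_0·(1 + Γ)/(1 − Γ) = 75·(1.36)/(0.635)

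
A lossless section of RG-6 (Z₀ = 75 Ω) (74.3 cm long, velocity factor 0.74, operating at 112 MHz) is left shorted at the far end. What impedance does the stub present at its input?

Z_in ≈ −j75.1 Ω

λ = v/f = 0.74·c / 112 MHz = 1.98 m
βl = 2π·l/λ = 2π × 0.375 = 135°
tan(βl) = -1
For a shorted stub, Z_in = jZ_0·tan(βl)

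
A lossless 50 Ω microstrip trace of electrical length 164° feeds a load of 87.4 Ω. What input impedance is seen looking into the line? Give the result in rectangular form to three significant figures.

tan(βl) = tan(164°) = -0.287
Z_in = Z_0·(Z_L + jZ_0·tanβl)/(Z_0 + jZ_L·tanβl)
     = 50·(87.4 − j14.3)/(50 − j25.1)

Z_in ≈ 75.6 + j23.6 Ω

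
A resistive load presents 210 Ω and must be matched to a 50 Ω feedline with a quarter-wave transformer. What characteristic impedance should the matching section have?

Z_qwt = √(Z_0·R_L) = √(50 × 210) = √10500

Z_qwt ≈ 102 Ω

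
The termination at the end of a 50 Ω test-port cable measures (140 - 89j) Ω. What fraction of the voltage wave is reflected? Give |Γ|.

|Γ| ≈ 0.603

Γ = (Z_L − Z_0)/(Z_L + Z_0) = (90 − j89)/(190 − j89)
|Γ| = 127/210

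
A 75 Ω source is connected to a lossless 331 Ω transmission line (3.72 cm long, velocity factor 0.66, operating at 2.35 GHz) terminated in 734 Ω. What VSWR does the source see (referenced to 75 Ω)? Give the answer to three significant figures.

λ = v/f = 0.66·c / 2.35 GHz = 0.0843 m
βl = 2π·l/λ = 2π × 0.442 = 159°
tan(βl) = -0.385
Z_in = Z_0·(Z_L + jZ_0·tanβl)/(Z_0 + jZ_L·tanβl) = 488 + j289 Ω
Γ_s = (Z_in − Z_s)/(Z_in + Z_s) = (413 + j289)/(563 + j289), |Γ_s| = 0.796
VSWR = (1 + |Γ_s|)/(1 − |Γ_s|)

VSWR ≈ 8.82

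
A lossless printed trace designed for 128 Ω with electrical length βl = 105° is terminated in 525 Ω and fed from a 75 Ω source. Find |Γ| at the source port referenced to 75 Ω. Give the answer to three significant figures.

|Γ| ≈ 0.466

tan(βl) = -3.73
Z_in = Z_0·(Z_L + jZ_0·tanβl)/(Z_0 + jZ_L·tanβl) = 33.3 + j32.1 Ω
Γ_s = (Z_in − Z_s)/(Z_in + Z_s) = (-41.7 + j32.1)/(108 + j32.1), |Γ_s| = 0.466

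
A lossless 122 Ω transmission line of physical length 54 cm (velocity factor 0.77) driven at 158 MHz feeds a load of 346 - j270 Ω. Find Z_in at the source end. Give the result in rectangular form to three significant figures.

λ = v/f = 0.77·c / 158 MHz = 1.46 m
βl = 2π·l/λ = 2π × 0.369 = 133°
tan(βl) = tan(133°) = -1.07
Z_in = Z_0·(Z_L + jZ_0·tanβl)/(Z_0 + jZ_L·tanβl)
     = 122·(346 − j401)/(-168 − j371)

Z_in ≈ 66.7 + j144 Ω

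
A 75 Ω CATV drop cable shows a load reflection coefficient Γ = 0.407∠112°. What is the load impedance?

Z_L = Z_0·(1 + Γ)/(1 − Γ) = 75·(0.848 + j0.377)/(1.15 − j0.377)

Z_L ≈ 42.6 + j38.5 Ω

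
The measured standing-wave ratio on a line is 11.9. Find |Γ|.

|Γ| ≈ 0.845

|Γ| = (S − 1)/(S + 1) = (11.9 − 1)/(11.9 + 1) = 10.9/12.9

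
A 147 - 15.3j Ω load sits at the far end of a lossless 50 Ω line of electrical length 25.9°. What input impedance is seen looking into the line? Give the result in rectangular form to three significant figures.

tan(βl) = tan(25.9°) = 0.486
Z_in = Z_0·(Z_L + jZ_0·tanβl)/(Z_0 + jZ_L·tanβl)
     = 50·(147 + j8.98)/(57.4 + j71.4)

Z_in ≈ 54.1 − j59.4 Ω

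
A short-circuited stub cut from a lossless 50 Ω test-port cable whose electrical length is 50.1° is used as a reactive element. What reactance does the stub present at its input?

tan(βl) = 1.2
For a short-circuited stub, Z_in = jZ_0·tan(βl)

X_in ≈ 59.8 Ω (inductive)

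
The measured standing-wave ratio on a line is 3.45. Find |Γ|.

|Γ| = (S − 1)/(S + 1) = (3.45 − 1)/(3.45 + 1) = 2.45/4.45

|Γ| ≈ 0.551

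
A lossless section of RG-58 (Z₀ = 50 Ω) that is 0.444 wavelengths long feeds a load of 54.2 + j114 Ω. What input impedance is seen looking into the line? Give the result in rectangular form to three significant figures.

Z_in ≈ 17.4 + j55.8 Ω

βl = 2π × 0.444 = 160°
tan(βl) = tan(160°) = -0.367
Z_in = Z_0·(Z_L + jZ_0·tanβl)/(Z_0 + jZ_L·tanβl)
     = 50·(54.2 + j95.6)/(91.9 − j19.9)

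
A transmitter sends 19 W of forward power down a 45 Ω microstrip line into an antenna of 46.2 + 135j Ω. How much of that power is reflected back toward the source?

|Γ| = |(1.2 + j135)/(91.2 + j135)| = 0.829
|Γ|² = 0.687
P_refl = |Γ|²·P_inc = 13 W, P_del = (1 − |Γ|²)·P_inc = 5.95 W

P_reflected ≈ 13 W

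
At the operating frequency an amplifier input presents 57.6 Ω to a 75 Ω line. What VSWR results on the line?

For a purely resistive load, VSWR = R_L/Z_0 or Z_0/R_L (whichever > 1) = 75/57.6

VSWR ≈ 1.3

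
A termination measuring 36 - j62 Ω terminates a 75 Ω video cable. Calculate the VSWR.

Γ = (Z_L − Z_0)/(Z_L + Z_0) = (-39 − j62)/(111 − j62)
|Γ| = 73.2/127 = 0.576
VSWR = (1 + |Γ|)/(1 − |Γ|) = 1.58/0.424

VSWR ≈ 3.72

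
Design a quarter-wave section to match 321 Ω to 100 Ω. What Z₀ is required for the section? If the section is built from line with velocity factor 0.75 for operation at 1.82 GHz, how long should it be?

Z_qwt = √(Z_0·R_L) = √(100 × 321) = √32100
λ = 0.75·c/f = 0.124 m, so l = λ/4 = 0.0309 m

Z_qwt ≈ 179 Ω; length ≈ 3.09 cm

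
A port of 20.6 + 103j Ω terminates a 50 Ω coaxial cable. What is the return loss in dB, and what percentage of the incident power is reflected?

Γ = (-29.4 + j103)/(70.6 + j103), |Γ| = 0.858
RL = −20·log₁₀(0.858) = 1.33 dB
P_refl/P_inc = |Γ|² = 0.736

RL ≈ 1.33 dB; 73.6% of incident power reflected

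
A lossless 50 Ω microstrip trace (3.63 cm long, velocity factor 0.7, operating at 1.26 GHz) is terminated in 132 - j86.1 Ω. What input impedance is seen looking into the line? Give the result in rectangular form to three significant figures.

Z_in ≈ 12.9 − j0.858 Ω

λ = v/f = 0.7·c / 1.26 GHz = 0.167 m
βl = 2π·l/λ = 2π × 0.218 = 78.4°
tan(βl) = tan(78.4°) = 4.88
Z_in = Z_0·(Z_L + jZ_0·tanβl)/(Z_0 + jZ_L·tanβl)
     = 50·(132 + j158)/(470 + j644)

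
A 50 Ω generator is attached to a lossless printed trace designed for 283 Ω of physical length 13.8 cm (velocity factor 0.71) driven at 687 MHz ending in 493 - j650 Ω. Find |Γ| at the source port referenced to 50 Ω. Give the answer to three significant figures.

λ = v/f = 0.71·c / 687 MHz = 0.31 m
βl = 2π·l/λ = 2π × 0.445 = 160°
tan(βl) = -0.359
Z_in = Z_0·(Z_L + jZ_0·tanβl)/(Z_0 + jZ_L·tanβl) = 1320 + j420 Ω
Γ_s = (Z_in − Z_s)/(Z_in + Z_s) = (1270 + j420)/(1370 + j420), |Γ_s| = 0.933

|Γ| ≈ 0.933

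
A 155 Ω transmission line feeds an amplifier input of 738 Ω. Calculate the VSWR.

Γ = (738 − 155)/(738 + 155) = 0.653
VSWR = (1 + 0.653)/(1 − 0.653)

VSWR ≈ 4.76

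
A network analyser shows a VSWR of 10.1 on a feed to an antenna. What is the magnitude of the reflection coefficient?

|Γ| = (S − 1)/(S + 1) = (10.1 − 1)/(10.1 + 1) = 9.1/11.1

|Γ| ≈ 0.82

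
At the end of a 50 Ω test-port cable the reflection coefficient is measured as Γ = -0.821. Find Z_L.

Z_L ≈ 4.91 Ω

Z_L = Z_0·(1 + Γ)/(1 − Γ) = 50·(0.179)/(1.82)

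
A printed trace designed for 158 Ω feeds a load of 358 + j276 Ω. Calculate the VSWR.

VSWR ≈ 3.79

Γ = (Z_L − Z_0)/(Z_L + Z_0) = (200 + j276)/(516 + j276)
|Γ| = 341/585 = 0.582
VSWR = (1 + |Γ|)/(1 − |Γ|) = 1.58/0.418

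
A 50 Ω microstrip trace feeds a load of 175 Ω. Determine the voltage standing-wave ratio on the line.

Γ = (175 − 50)/(175 + 50) = 0.556
VSWR = (1 + 0.556)/(1 − 0.556)

VSWR ≈ 3.5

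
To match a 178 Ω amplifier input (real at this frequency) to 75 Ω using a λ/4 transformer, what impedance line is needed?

Z_qwt = √(Z_0·R_L) = √(75 × 178) = √13350

Z_qwt ≈ 116 Ω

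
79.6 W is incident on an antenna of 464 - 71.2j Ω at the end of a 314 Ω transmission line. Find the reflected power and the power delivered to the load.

P_reflected ≈ 3.6 W; P_delivered ≈ 76 W

|Γ| = |(150 − j71.2)/(778 − j71.2)| = 0.213
|Γ|² = 0.0452
P_refl = |Γ|²·P_inc = 3.6 W, P_del = (1 − |Γ|²)·P_inc = 76 W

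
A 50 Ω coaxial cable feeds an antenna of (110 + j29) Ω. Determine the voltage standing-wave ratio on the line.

VSWR ≈ 2.39

Γ = (Z_L − Z_0)/(Z_L + Z_0) = (60 + j29)/(160 + j29)
|Γ| = 66.6/163 = 0.41
VSWR = (1 + |Γ|)/(1 − |Γ|) = 1.41/0.59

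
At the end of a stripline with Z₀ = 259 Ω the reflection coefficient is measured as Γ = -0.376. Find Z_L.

Z_L ≈ 117 Ω

Z_L = Z_0·(1 + Γ)/(1 − Γ) = 259·(0.624)/(1.38)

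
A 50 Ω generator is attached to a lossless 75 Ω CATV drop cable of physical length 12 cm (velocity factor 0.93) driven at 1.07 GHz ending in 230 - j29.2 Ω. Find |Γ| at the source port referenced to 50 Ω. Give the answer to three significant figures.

λ = v/f = 0.93·c / 1.07 GHz = 0.261 m
βl = 2π·l/λ = 2π × 0.46 = 166°
tan(βl) = -0.255
Z_in = Z_0·(Z_L + jZ_0·tanβl)/(Z_0 + jZ_L·tanβl) = 172 + j95.9 Ω
Γ_s = (Z_in − Z_s)/(Z_in + Z_s) = (122 + j95.9)/(222 + j95.9), |Γ_s| = 0.642

|Γ| ≈ 0.642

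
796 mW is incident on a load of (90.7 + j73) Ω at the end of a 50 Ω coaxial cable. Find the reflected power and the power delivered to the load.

P_reflected ≈ 221 mW; P_delivered ≈ 575 mW

|Γ| = |(40.7 + j73)/(140.7 + j73)| = 0.527
|Γ|² = 0.278
P_refl = |Γ|²·P_inc = 221 mW, P_del = (1 − |Γ|²)·P_inc = 575 mW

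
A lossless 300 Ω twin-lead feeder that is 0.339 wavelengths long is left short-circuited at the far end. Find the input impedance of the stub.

Z_in ≈ −j479 Ω

βl = 2π × 0.339 = 122°
tan(βl) = -1.6
For a short-circuited stub, Z_in = jZ_0·tan(βl)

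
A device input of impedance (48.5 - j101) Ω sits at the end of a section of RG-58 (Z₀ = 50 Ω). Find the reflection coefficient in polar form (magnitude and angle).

Γ ≈ 0.716 ∠ -45.1°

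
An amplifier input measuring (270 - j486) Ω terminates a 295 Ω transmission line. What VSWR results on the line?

VSWR ≈ 4.76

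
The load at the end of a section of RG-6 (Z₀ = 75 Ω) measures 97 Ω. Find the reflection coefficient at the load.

Γ = (Z_L − Z_0)/(Z_L + Z_0) = (97 − 75)/(97 + 75) = 22/172

Γ = 0.128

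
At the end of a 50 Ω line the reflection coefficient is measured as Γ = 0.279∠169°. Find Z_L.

Z_L ≈ 28.4 + j3.27 Ω

Z_L = Z_0·(1 + Γ)/(1 − Γ) = 50·(0.726 + j0.0532)/(1.27 − j0.0532)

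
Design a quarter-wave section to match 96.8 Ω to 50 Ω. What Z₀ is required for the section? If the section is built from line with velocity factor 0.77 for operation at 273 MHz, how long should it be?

Z_qwt = √(Z_0·R_L) = √(50 × 96.8) = √4840
λ = 0.77·c/f = 0.846 m, so l = λ/4 = 0.212 m

Z_qwt ≈ 69.6 Ω; length ≈ 21.2 cm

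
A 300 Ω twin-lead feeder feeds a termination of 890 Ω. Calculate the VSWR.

VSWR ≈ 2.97

For a purely resistive load, VSWR = R_L/Z_0 or Z_0/R_L (whichever > 1) = 890/300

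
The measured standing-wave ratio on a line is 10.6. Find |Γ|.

|Γ| ≈ 0.828

|Γ| = (S − 1)/(S + 1) = (10.6 − 1)/(10.6 + 1) = 9.6/11.6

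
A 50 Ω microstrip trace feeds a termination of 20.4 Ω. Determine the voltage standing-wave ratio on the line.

VSWR ≈ 2.45

Γ = (20.4 − 50)/(20.4 + 50) = -0.42
VSWR = (1 + 0.42)/(1 − 0.42)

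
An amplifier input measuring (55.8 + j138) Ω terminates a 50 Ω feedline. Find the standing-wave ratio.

VSWR ≈ 8.72

Γ = (Z_L − Z_0)/(Z_L + Z_0) = (5.8 + j138)/(105.8 + j138)
|Γ| = 138/174 = 0.794
VSWR = (1 + |Γ|)/(1 − |Γ|) = 1.79/0.206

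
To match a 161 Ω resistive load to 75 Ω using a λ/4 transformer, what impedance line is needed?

Z_qwt = √(Z_0·R_L) = √(75 × 161) = √12080

Z_qwt ≈ 110 Ω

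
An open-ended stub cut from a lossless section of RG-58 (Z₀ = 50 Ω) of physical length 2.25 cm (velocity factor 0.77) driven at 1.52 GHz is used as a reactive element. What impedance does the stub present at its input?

λ = v/f = 0.77·c / 1.52 GHz = 0.152 m
βl = 2π·l/λ = 2π × 0.148 = 53.3°
tan(βl) = 1.34
For an open-ended stub, Z_in = −jZ_0·cot(βl) = −jZ_0/tan(βl)

Z_in ≈ −j37.3 Ω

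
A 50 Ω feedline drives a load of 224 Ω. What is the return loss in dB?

RL ≈ 3.94 dB

Γ = (224 − 50)/(224 + 50) = 0.635
RL = −20·log₁₀|Γ| = −20·log₁₀(0.635)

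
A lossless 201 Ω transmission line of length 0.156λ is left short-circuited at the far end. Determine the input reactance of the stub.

βl = 2π × 0.156 = 56.2°
tan(βl) = 1.49
For a short-circuited stub, Z_in = jZ_0·tan(βl)

X_in ≈ 300 Ω (inductive)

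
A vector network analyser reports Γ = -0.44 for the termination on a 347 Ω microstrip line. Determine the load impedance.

Z_L ≈ 135 Ω

Z_L = Z_0·(1 + Γ)/(1 − Γ) = 347·(0.56)/(1.44)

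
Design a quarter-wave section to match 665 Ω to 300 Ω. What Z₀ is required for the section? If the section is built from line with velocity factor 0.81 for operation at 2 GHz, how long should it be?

Z_qwt ≈ 447 Ω; length ≈ 3.04 cm

Z_qwt = √(Z_0·R_L) = √(300 × 665) = √199500
λ = 0.81·c/f = 0.122 m, so l = λ/4 = 0.0304 m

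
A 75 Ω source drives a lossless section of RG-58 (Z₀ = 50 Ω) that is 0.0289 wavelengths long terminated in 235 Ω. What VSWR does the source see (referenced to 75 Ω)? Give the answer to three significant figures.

VSWR ≈ 3.27

βl = 2π × 0.0289 = 10.4°
tan(βl) = 0.184
Z_in = Z_0·(Z_L + jZ_0·tanβl)/(Z_0 + jZ_L·tanβl) = 139 − j111 Ω
Γ_s = (Z_in − Z_s)/(Z_in + Z_s) = (64.2 − j111)/(214 − j111), |Γ_s| = 0.531
VSWR = (1 + |Γ_s|)/(1 − |Γ_s|)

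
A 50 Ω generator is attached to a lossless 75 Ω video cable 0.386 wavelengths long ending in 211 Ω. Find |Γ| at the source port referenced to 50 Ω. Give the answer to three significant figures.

βl = 2π × 0.386 = 139°
tan(βl) = -0.871
Z_in = Z_0·(Z_L + jZ_0·tanβl)/(Z_0 + jZ_L·tanβl) = 53 + j64.5 Ω
Γ_s = (Z_in − Z_s)/(Z_in + Z_s) = (3 + j64.5)/(103 + j64.5), |Γ_s| = 0.531

|Γ| ≈ 0.531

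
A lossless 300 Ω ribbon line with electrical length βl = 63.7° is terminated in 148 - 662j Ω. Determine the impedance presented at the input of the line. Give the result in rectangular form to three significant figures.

Z_in ≈ 24.4 − j14.5 Ω

tan(βl) = tan(63.7°) = 2.02
Z_in = Z_0·(Z_L + jZ_0·tanβl)/(Z_0 + jZ_L·tanβl)
     = 300·(148 − j55)/(1640 + j299)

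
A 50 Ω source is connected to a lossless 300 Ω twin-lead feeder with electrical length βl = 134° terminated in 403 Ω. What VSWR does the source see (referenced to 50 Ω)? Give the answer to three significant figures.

tan(βl) = -1.04
Z_in = Z_0·(Z_L + jZ_0·tanβl)/(Z_0 + jZ_L·tanβl) = 285 + j85.2 Ω
Γ_s = (Z_in − Z_s)/(Z_in + Z_s) = (235 + j85.2)/(335 + j85.2), |Γ_s| = 0.723
VSWR = (1 + |Γ_s|)/(1 − |Γ_s|)

VSWR ≈ 6.22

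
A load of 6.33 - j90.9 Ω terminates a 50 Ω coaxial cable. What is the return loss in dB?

Γ = (-43.67 − j90.9)/(56.33 − j90.9), |Γ| = 0.943
RL = −20·log₁₀|Γ| = −20·log₁₀(0.943)

RL ≈ 0.51 dB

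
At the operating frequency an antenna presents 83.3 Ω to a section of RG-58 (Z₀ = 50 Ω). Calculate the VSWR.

VSWR ≈ 1.67

Γ = (83.3 − 50)/(83.3 + 50) = 0.25
VSWR = (1 + 0.25)/(1 − 0.25)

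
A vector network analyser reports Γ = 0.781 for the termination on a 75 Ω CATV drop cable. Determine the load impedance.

Z_L ≈ 610 Ω

Z_L = Z_0·(1 + Γ)/(1 − Γ) = 75·(1.78)/(0.219)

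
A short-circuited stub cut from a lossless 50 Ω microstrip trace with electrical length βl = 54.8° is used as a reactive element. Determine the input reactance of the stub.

tan(βl) = 1.42
For a short-circuited stub, Z_in = jZ_0·tan(βl)

X_in ≈ 70.9 Ω (inductive)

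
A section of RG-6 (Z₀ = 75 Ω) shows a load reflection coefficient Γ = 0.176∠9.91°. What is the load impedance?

Z_L = Z_0·(1 + Γ)/(1 − Γ) = 75·(1.17 + j0.0303)/(0.827 − j0.0303)

Z_L ≈ 106 + j6.64 Ω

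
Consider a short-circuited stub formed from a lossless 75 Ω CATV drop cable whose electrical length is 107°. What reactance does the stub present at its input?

X_in ≈ -245 Ω (capacitive)

tan(βl) = -3.27
For a short-circuited stub, Z_in = jZ_0·tan(βl)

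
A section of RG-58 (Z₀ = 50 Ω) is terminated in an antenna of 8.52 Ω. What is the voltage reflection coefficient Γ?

Γ = (Z_L − Z_0)/(Z_L + Z_0) = (8.52 − 50)/(8.52 + 50) = -41.48/58.52

Γ = -0.709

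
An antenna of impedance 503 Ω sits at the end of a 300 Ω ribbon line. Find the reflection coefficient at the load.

Γ = (Z_L − Z_0)/(Z_L + Z_0) = (503 − 300)/(503 + 300) = 203/803

Γ = 0.253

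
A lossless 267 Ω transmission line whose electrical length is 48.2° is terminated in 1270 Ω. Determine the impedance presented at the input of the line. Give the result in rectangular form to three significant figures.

tan(βl) = tan(48.2°) = 1.12
Z_in = Z_0·(Z_L + jZ_0·tanβl)/(Z_0 + jZ_L·tanβl)
     = 267·(1270 + j299)/(267 + j1420)

Z_in ≈ 97.6 − j220 Ω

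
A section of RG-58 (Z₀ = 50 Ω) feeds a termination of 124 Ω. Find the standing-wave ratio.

Γ = (124 − 50)/(124 + 50) = 0.425
VSWR = (1 + 0.425)/(1 − 0.425)

VSWR ≈ 2.48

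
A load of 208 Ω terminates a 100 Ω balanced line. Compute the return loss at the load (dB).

RL ≈ 9.1 dB

Γ = (208 − 100)/(208 + 100) = 0.351
RL = −20·log₁₀|Γ| = −20·log₁₀(0.351)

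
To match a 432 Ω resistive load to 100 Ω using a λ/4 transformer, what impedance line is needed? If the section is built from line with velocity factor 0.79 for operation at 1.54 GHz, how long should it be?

Z_qwt = √(Z_0·R_L) = √(100 × 432) = √43200
λ = 0.79·c/f = 0.154 m, so l = λ/4 = 0.0385 m

Z_qwt ≈ 208 Ω; length ≈ 3.85 cm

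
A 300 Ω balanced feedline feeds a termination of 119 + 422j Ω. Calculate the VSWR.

Γ = (Z_L − Z_0)/(Z_L + Z_0) = (-181 + j422)/(419 + j422)
|Γ| = 459/595 = 0.772
VSWR = (1 + |Γ|)/(1 − |Γ|) = 1.77/0.228

VSWR ≈ 7.78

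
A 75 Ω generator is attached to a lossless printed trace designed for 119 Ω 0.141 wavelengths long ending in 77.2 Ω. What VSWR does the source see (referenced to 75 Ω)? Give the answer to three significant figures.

VSWR ≈ 2.02

βl = 2π × 0.141 = 50.8°
tan(βl) = 1.22
Z_in = Z_0·(Z_L + jZ_0·tanβl)/(Z_0 + jZ_L·tanβl) = 118 + j51.7 Ω
Γ_s = (Z_in − Z_s)/(Z_in + Z_s) = (43.3 + j51.7)/(193 + j51.7), |Γ_s| = 0.337
VSWR = (1 + |Γ_s|)/(1 − |Γ_s|)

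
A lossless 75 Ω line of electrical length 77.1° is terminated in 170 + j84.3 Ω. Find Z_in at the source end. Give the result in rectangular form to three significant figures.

tan(βl) = tan(77.1°) = 4.37
Z_in = Z_0·(Z_L + jZ_0·tanβl)/(Z_0 + jZ_L·tanβl)
     = 75·(170 + j412)/(-293 + j742)

Z_in ≈ 30.1 − j29.1 Ω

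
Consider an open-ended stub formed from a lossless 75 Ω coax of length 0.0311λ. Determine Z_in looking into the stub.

Z_in ≈ −j379 Ω

βl = 2π × 0.0311 = 11.2°
tan(βl) = 0.198
For an open-ended stub, Z_in = −jZ_0·cot(βl) = −jZ_0/tan(βl)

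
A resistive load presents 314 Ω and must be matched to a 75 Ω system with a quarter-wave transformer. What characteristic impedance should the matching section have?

Z_qwt ≈ 153 Ω

Z_qwt = √(Z_0·R_L) = √(75 × 314) = √23550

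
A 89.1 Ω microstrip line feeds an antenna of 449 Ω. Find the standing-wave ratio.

VSWR ≈ 5.04

For a purely resistive load, VSWR = R_L/Z_0 or Z_0/R_L (whichever > 1) = 449/89.1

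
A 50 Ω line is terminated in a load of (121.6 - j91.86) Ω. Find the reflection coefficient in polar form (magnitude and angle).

Γ ≈ 0.598 ∠ -23.9°

Γ = (Z_L − Z_0)/(Z_L + Z_0) = (71.6 − j91.86)/(171.6 − j91.86)
|Γ| = 116/195 = 0.598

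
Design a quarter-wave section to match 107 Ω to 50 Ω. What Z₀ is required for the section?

Z_qwt ≈ 73.1 Ω

Z_qwt = √(Z_0·R_L) = √(50 × 107) = √5350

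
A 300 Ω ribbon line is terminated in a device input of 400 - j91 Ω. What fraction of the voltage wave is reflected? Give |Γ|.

|Γ| ≈ 0.192

Γ = (Z_L − Z_0)/(Z_L + Z_0) = (100 − j91)/(700 − j91)
|Γ| = 135/706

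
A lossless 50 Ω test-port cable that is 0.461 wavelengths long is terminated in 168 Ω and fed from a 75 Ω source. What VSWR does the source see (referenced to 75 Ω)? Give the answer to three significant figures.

VSWR ≈ 2.42

βl = 2π × 0.461 = 166°
tan(βl) = -0.25
Z_in = Z_0·(Z_L + jZ_0·tanβl)/(Z_0 + jZ_L·tanβl) = 105 + j75.4 Ω
Γ_s = (Z_in − Z_s)/(Z_in + Z_s) = (29.6 + j75.4)/(180 + j75.4), |Γ_s| = 0.416
VSWR = (1 + |Γ_s|)/(1 − |Γ_s|)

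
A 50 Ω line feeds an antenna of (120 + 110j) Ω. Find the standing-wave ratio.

VSWR ≈ 4.62

Γ = (Z_L − Z_0)/(Z_L + Z_0) = (70 + j110)/(170 + j110)
|Γ| = 130/202 = 0.644
VSWR = (1 + |Γ|)/(1 − |Γ|) = 1.64/0.356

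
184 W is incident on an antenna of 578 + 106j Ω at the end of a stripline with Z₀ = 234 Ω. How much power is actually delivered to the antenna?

P_delivered ≈ 148 W

|Γ| = |(344 + j106)/(812 + j106)| = 0.44
|Γ|² = 0.193
P_refl = |Γ|²·P_inc = 35.6 W, P_del = (1 − |Γ|²)·P_inc = 148 W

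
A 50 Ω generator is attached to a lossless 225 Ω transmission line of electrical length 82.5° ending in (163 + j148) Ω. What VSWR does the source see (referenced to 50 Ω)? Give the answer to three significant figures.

VSWR ≈ 7.37

tan(βl) = 7.6
Z_in = Z_0·(Z_L + jZ_0·tanβl)/(Z_0 + jZ_L·tanβl) = 207 − j180 Ω
Γ_s = (Z_in − Z_s)/(Z_in + Z_s) = (157 − j180)/(257 − j180), |Γ_s| = 0.761
VSWR = (1 + |Γ_s|)/(1 − |Γ_s|)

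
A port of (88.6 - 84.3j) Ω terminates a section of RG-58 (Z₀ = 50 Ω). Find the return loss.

Γ = (38.6 − j84.3)/(138.6 − j84.3), |Γ| = 0.572
RL = −20·log₁₀|Γ| = −20·log₁₀(0.572)

RL ≈ 4.86 dB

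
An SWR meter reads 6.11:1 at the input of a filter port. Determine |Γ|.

|Γ| ≈ 0.719

|Γ| = (S − 1)/(S + 1) = (6.11 − 1)/(6.11 + 1) = 5.11/7.11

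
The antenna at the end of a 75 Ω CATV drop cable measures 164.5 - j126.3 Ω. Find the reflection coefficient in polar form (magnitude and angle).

Γ = (Z_L − Z_0)/(Z_L + Z_0) = (89.5 − j126.3)/(239.5 − j126.3)
|Γ| = 155/271 = 0.572

Γ ≈ 0.572 ∠ -26.9°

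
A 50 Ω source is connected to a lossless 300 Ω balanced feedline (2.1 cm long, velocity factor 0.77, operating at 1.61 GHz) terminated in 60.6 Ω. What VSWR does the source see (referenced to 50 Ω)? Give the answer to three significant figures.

VSWR ≈ 19.5

λ = v/f = 0.77·c / 1.61 GHz = 0.143 m
βl = 2π·l/λ = 2π × 0.146 = 52.7°
tan(βl) = 1.31
Z_in = Z_0·(Z_L + jZ_0·tanβl)/(Z_0 + jZ_L·tanβl) = 154 + j353 Ω
Γ_s = (Z_in − Z_s)/(Z_in + Z_s) = (104 + j353)/(204 + j353), |Γ_s| = 0.902
VSWR = (1 + |Γ_s|)/(1 − |Γ_s|)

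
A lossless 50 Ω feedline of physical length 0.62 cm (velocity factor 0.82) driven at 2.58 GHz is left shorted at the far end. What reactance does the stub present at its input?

X_in ≈ 21.6 Ω (inductive)

λ = v/f = 0.82·c / 2.58 GHz = 0.0953 m
βl = 2π·l/λ = 2π × 0.065 = 23.4°
tan(βl) = 0.433
For a shorted stub, Z_in = jZ_0·tan(βl)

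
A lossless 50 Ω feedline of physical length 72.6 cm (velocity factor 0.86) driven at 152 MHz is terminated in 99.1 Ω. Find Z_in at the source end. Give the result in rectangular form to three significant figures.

λ = v/f = 0.86·c / 152 MHz = 1.7 m
βl = 2π·l/λ = 2π × 0.428 = 154°
tan(βl) = tan(154°) = -0.488
Z_in = Z_0·(Z_L + jZ_0·tanβl)/(Z_0 + jZ_L·tanβl)
     = 50·(99.1 − j24.4)/(50 − j48.4)

Z_in ≈ 63.4 + j36.9 Ω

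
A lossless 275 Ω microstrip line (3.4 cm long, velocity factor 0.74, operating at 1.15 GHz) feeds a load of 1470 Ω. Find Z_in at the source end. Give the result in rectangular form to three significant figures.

Z_in ≈ 63.8 − j132 Ω

λ = v/f = 0.74·c / 1.15 GHz = 0.193 m
βl = 2π·l/λ = 2π × 0.176 = 63.4°
tan(βl) = tan(63.4°) = 2
Z_in = Z_0·(Z_L + jZ_0·tanβl)/(Z_0 + jZ_L·tanβl)
     = 275·(1470 + j549)/(275 + j2940)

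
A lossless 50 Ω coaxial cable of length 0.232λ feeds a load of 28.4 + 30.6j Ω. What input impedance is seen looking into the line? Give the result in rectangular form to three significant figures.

Z_in ≈ 50.4 − j49.9 Ω

βl = 2π × 0.232 = 83.5°
tan(βl) = tan(83.5°) = 8.8
Z_in = Z_0·(Z_L + jZ_0·tanβl)/(Z_0 + jZ_L·tanβl)
     = 50·(28.4 + j471)/(-219 + j250)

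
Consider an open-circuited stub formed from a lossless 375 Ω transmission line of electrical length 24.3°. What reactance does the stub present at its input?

tan(βl) = 0.452
For an open-circuited stub, Z_in = −jZ_0·cot(βl) = −jZ_0/tan(βl)

X_in ≈ -831 Ω (capacitive)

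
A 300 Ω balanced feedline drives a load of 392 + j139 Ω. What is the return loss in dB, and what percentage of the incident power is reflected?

Γ = (92 + j139)/(692 + j139), |Γ| = 0.236
RL = −20·log₁₀(0.236) = 12.5 dB
P_refl/P_inc = |Γ|² = 0.0558

RL ≈ 12.5 dB; 5.58% of incident power reflected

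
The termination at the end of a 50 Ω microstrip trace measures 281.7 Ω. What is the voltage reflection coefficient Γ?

Γ = (Z_L − Z_0)/(Z_L + Z_0) = (281.7 − 50)/(281.7 + 50) = 231.7/331.7

Γ = 0.699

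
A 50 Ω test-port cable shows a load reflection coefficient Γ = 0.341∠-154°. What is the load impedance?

Z_L ≈ 25.6 − j8.64 Ω

Z_L = Z_0·(1 + Γ)/(1 − Γ) = 50·(0.694 − j0.149)/(1.31 + j0.149)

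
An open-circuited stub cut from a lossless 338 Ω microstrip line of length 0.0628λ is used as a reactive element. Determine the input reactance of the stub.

X_in ≈ -812 Ω (capacitive)

βl = 2π × 0.0628 = 22.6°
tan(βl) = 0.416
For an open-circuited stub, Z_in = −jZ_0·cot(βl) = −jZ_0/tan(βl)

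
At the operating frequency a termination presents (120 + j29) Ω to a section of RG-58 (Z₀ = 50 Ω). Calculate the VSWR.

Γ = (Z_L − Z_0)/(Z_L + Z_0) = (70 + j29)/(170 + j29)
|Γ| = 75.8/172 = 0.439
VSWR = (1 + |Γ|)/(1 − |Γ|) = 1.44/0.561

VSWR ≈ 2.57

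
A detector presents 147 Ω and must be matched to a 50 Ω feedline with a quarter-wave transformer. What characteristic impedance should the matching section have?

Z_qwt = √(Z_0·R_L) = √(50 × 147) = √7350

Z_qwt ≈ 85.7 Ω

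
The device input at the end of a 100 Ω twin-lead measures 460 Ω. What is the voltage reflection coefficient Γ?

Γ = (Z_L − Z_0)/(Z_L + Z_0) = (460 − 100)/(460 + 100) = 360/560

Γ = 0.643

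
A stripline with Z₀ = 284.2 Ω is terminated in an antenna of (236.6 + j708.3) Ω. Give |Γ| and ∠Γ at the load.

Γ = (Z_L − Z_0)/(Z_L + Z_0) = (-47.6 + j708.3)/(520.8 + j708.3)
|Γ| = 710/879 = 0.807

Γ ≈ 0.807 ∠ 40.2°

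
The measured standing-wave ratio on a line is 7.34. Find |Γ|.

|Γ| ≈ 0.76

|Γ| = (S − 1)/(S + 1) = (7.34 − 1)/(7.34 + 1) = 6.34/8.34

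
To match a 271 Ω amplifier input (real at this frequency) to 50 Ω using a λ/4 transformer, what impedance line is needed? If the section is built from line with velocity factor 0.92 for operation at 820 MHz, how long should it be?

Z_qwt = √(Z_0·R_L) = √(50 × 271) = √13550
λ = 0.92·c/f = 0.337 m, so l = λ/4 = 0.0841 m

Z_qwt ≈ 116 Ω; length ≈ 8.41 cm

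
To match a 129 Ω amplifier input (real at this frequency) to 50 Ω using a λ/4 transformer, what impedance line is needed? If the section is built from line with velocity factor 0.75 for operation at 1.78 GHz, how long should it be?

Z_qwt ≈ 80.3 Ω; length ≈ 3.16 cm

Z_qwt = √(Z_0·R_L) = √(50 × 129) = √6450
λ = 0.75·c/f = 0.126 m, so l = λ/4 = 0.0316 m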